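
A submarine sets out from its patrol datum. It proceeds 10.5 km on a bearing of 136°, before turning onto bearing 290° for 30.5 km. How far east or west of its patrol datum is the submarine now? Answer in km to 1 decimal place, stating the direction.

Leg 1 (136°, 10.5 km): east 10.5 sin 136° = 7.29, north 10.5 cos 136° = -7.55
Leg 2 (290°, 30.5 km): east 30.5 sin 290° = -28.66, north 30.5 cos 290° = 10.43
Net east component: -21.37 km.

21.4 km west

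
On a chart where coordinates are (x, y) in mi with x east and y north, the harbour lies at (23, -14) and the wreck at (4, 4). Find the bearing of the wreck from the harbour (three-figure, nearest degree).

Δeast = 4 − 23 = -19.00; Δnorth = 4 − -14 = 18.00.
Bearing = atan2(Δeast, Δnorth) mod 360° = 313.45° ≈ 313°.

313°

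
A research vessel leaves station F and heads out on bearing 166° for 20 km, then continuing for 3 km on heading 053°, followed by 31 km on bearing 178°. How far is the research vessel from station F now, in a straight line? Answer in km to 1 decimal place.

49.3 km

Leg 1 (166°, 20 km): east 20 sin 166° = 4.84, north 20 cos 166° = -19.41
Leg 2 (053°, 3 km): east 3 sin 53° = 2.40, north 3 cos 53° = 1.81
Leg 3 (178°, 31 km): east 31 sin 178° = 1.08, north 31 cos 178° = -30.98
Net: 8.32 east, -48.58 north. Distance = √((8.32)² + (-48.58)²) = 49.288 km.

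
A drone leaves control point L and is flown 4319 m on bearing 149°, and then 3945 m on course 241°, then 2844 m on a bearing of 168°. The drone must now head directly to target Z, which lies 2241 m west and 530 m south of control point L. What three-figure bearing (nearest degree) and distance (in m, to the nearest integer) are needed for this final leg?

Leg 1 (149°, 4319 m): east 4319 sin 149° = 2224.45, north 4319 cos 149° = -3702.11
Leg 2 (241°, 3945 m): east 3945 sin 241° = -3450.37, north 3945 cos 241° = -1912.57
Leg 3 (168°, 2844 m): east 2844 sin 168° = 591.30, north 2844 cos 168° = -2781.85
Current position: (-634.62, -8396.53). Target: (-2241, -530). Remaining: Δeast = -1606.38, Δnorth = 7866.53.
Bearing = atan2(-1606.38, 7866.53) mod 360° = 348.46°; distance = √((-1606.38)² + (7866.53)²) = 8028.870 m.

348°, 8029 m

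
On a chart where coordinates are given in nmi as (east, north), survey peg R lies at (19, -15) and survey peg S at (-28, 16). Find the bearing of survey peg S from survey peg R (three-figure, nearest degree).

303°

Δeast = -28 − 19 = -47.00; Δnorth = 16 − -15 = 31.00.
Bearing = atan2(Δeast, Δnorth) mod 360° = 303.41° ≈ 303°.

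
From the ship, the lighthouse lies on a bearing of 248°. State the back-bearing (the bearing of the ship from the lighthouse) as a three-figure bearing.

Back-bearing = 248° − 180° = 068°.

068°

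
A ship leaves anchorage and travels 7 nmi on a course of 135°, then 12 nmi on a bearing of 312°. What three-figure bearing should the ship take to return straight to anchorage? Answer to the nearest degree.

128°

Leg 1 (135°, 7 nmi): east 7 sin 135° = 4.95, north 7 cos 135° = -4.95
Leg 2 (312°, 12 nmi): east 12 sin 312° = -8.92, north 12 cos 312° = 8.03
Net displacement: -3.97 east, 3.08 north. Direction back to start is (3.97, -3.08): bearing = atan2(3.97, -3.08) mod 360° = 127.82° ≈ 128°.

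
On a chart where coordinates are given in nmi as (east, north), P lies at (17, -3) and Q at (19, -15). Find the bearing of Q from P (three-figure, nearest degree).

Δeast = 19 − 17 = 2.00; Δnorth = -15 − -3 = -12.00.
Bearing = atan2(Δeast, Δnorth) mod 360° = 170.54° ≈ 171°.

171°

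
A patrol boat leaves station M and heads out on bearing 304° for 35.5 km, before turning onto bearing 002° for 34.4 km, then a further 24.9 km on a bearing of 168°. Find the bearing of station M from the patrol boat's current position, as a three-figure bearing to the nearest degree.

142°

Leg 1 (304°, 35.5 km): east 35.5 sin 304° = -29.43, north 35.5 cos 304° = 19.85
Leg 2 (002°, 34.4 km): east 34.4 sin 2° = 1.20, north 34.4 cos 2° = 34.38
Leg 3 (168°, 24.9 km): east 24.9 sin 168° = 5.18, north 24.9 cos 168° = -24.36
Net displacement: -23.05 east, 29.87 north. Direction back to start is (23.05, -29.87): bearing = atan2(23.05, -29.87) mod 360° = 142.34° ≈ 142°.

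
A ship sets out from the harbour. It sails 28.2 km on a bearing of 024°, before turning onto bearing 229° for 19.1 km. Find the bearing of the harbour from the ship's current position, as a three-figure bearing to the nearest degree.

167°

Leg 1 (024°, 28.2 km): east 28.2 sin 24° = 11.47, north 28.2 cos 24° = 25.76
Leg 2 (229°, 19.1 km): east 19.1 sin 229° = -14.41, north 19.1 cos 229° = -12.53
Net displacement: -2.94 east, 13.23 north. Direction back to start is (2.94, -13.23): bearing = atan2(2.94, -13.23) mod 360° = 167.45° ≈ 167°.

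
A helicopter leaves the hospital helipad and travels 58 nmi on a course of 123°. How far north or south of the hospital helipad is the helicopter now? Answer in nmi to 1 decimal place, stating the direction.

Leg 1 (123°, 58 nmi): east 58 sin 123° = 48.64, north 58 cos 123° = -31.59
Net north component: -31.59 nmi.

31.6 nmi south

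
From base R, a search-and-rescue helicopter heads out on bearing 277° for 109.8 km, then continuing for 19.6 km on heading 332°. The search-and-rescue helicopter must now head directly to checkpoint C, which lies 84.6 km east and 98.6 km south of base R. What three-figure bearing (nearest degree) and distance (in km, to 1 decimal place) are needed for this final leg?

Leg 1 (277°, 109.8 km): east 109.8 sin 277° = -108.98, north 109.8 cos 277° = 13.38
Leg 2 (332°, 19.6 km): east 19.6 sin 332° = -9.20, north 19.6 cos 332° = 17.31
Current position: (-118.18, 30.69). Target: (84.6, -98.6). Remaining: Δeast = 202.78, Δnorth = -129.29.
Bearing = atan2(202.78, -129.29) mod 360° = 122.52°; distance = √((202.78)² + (-129.29)²) = 240.492 km.

123°, 240.5 km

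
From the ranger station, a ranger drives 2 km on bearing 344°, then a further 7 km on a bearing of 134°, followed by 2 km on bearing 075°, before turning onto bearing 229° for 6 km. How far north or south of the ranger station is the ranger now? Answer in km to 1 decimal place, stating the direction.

Leg 1 (344°, 2 km): east 2 sin 344° = -0.55, north 2 cos 344° = 1.92
Leg 2 (134°, 7 km): east 7 sin 134° = 5.04, north 7 cos 134° = -4.86
Leg 3 (075°, 2 km): east 2 sin 75° = 1.93, north 2 cos 75° = 0.52
Leg 4 (229°, 6 km): east 6 sin 229° = -4.53, north 6 cos 229° = -3.94
Net north component: -6.36 km.

6.4 km south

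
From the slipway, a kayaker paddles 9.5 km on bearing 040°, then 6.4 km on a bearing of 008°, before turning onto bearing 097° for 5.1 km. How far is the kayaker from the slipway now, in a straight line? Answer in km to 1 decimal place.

Leg 1 (040°, 9.5 km): east 9.5 sin 40° = 6.11, north 9.5 cos 40° = 7.28
Leg 2 (008°, 6.4 km): east 6.4 sin 8° = 0.89, north 6.4 cos 8° = 6.34
Leg 3 (097°, 5.1 km): east 5.1 sin 97° = 5.06, north 5.1 cos 97° = -0.62
Net: 12.06 east, 12.99 north. Distance = √((12.06)² + (12.99)²) = 17.727 km.

17.7 km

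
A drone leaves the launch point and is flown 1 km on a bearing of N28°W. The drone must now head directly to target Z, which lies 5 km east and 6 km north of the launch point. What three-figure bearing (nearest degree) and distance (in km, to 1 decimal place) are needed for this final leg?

047°, 7.5 km

Leg 1 (N28°W, 1 km): east 1 sin 332° = -0.47, north 1 cos 332° = 0.88
Current position: (-0.47, 0.88). Target: (5, 6). Remaining: Δeast = 5.47, Δnorth = 5.12.
Bearing = atan2(5.47, 5.12) mod 360° = 46.91°; distance = √((5.47)² + (5.12)²) = 7.490 km.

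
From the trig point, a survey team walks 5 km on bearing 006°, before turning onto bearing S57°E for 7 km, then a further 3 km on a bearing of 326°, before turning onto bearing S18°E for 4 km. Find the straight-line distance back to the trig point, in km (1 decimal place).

6.0 km

Leg 1 (006°, 5 km): east 5 sin 6° = 0.52, north 5 cos 6° = 4.97
Leg 2 (S57°E, 7 km): east 7 sin 123° = 5.87, north 7 cos 123° = -3.81
Leg 3 (326°, 3 km): east 3 sin 326° = -1.68, north 3 cos 326° = 2.49
Leg 4 (S18°E, 4 km): east 4 sin 162° = 1.24, north 4 cos 162° = -3.80
Net: 5.95 east, -0.16 north. Distance = √((5.95)² + (-0.16)²) = 5.954 km.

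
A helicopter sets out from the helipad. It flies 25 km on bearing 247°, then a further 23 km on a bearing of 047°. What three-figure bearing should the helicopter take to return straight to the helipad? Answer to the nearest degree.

Leg 1 (247°, 25 km): east 25 sin 247° = -23.01, north 25 cos 247° = -9.77
Leg 2 (047°, 23 km): east 23 sin 47° = 16.82, north 23 cos 47° = 15.69
Net displacement: -6.19 east, 5.92 north. Direction back to start is (6.19, -5.92): bearing = atan2(6.19, -5.92) mod 360° = 133.70° ≈ 134°.

134°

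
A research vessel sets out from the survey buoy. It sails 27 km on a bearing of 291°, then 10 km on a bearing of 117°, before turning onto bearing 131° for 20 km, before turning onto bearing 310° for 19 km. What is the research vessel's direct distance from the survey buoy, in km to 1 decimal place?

Leg 1 (291°, 27 km): east 27 sin 291° = -25.21, north 27 cos 291° = 9.68
Leg 2 (117°, 10 km): east 10 sin 117° = 8.91, north 10 cos 117° = -4.54
Leg 3 (131°, 20 km): east 20 sin 131° = 15.09, north 20 cos 131° = -13.12
Leg 4 (310°, 19 km): east 19 sin 310° = -14.55, north 19 cos 310° = 12.21
Net: -15.76 east, 4.23 north. Distance = √((-15.76)² + (4.23)²) = 16.315 km.

16.3 km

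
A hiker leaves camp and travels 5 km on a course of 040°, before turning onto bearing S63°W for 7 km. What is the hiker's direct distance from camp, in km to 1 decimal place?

3.1 km

Leg 1 (040°, 5 km): east 5 sin 40° = 3.21, north 5 cos 40° = 3.83
Leg 2 (S63°W, 7 km): east 7 sin 243° = -6.24, north 7 cos 243° = -3.18
Net: -3.02 east, 0.65 north. Distance = √((-3.02)² + (0.65)²) = 3.093 km.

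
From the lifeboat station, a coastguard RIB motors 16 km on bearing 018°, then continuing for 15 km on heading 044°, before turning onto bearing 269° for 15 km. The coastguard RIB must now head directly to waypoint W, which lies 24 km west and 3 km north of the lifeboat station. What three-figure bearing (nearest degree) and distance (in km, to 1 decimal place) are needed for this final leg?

Leg 1 (018°, 16 km): east 16 sin 18° = 4.94, north 16 cos 18° = 15.22
Leg 2 (044°, 15 km): east 15 sin 44° = 10.42, north 15 cos 44° = 10.79
Leg 3 (269°, 15 km): east 15 sin 269° = -15.00, north 15 cos 269° = -0.26
Current position: (0.37, 25.75). Target: (-24, 3). Remaining: Δeast = -24.37, Δnorth = -22.75.
Bearing = atan2(-24.37, -22.75) mod 360° = 226.97°; distance = √((-24.37)² + (-22.75)²) = 33.333 km.

227°, 33.3 km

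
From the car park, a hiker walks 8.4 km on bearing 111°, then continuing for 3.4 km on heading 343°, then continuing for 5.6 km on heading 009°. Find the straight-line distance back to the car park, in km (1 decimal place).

Leg 1 (111°, 8.4 km): east 8.4 sin 111° = 7.84, north 8.4 cos 111° = -3.01
Leg 2 (343°, 3.4 km): east 3.4 sin 343° = -0.99, north 3.4 cos 343° = 3.25
Leg 3 (009°, 5.6 km): east 5.6 sin 9° = 0.88, north 5.6 cos 9° = 5.53
Net: 7.72 east, 5.77 north. Distance = √((7.72)² + (5.77)²) = 9.643 km.

9.6 km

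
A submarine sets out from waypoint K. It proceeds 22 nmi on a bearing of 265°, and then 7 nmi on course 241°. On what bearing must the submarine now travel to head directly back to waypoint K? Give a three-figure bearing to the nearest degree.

Leg 1 (265°, 22 nmi): east 22 sin 265° = -21.92, north 22 cos 265° = -1.92
Leg 2 (241°, 7 nmi): east 7 sin 241° = -6.12, north 7 cos 241° = -3.39
Net displacement: -28.04 east, -5.31 north. Direction back to start is (28.04, 5.31): bearing = atan2(28.04, 5.31) mod 360° = 79.27° ≈ 079°.

079°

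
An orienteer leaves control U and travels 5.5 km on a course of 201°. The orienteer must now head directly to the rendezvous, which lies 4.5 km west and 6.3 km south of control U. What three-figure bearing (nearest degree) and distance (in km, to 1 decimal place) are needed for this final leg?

Leg 1 (201°, 5.5 km): east 5.5 sin 201° = -1.97, north 5.5 cos 201° = -5.13
Current position: (-1.97, -5.13). Target: (-4.5, -6.3). Remaining: Δeast = -2.53, Δnorth = -1.17.
Bearing = atan2(-2.53, -1.17) mod 360° = 245.26°; distance = √((-2.53)² + (-1.17)²) = 2.785 km.

245°, 2.8 km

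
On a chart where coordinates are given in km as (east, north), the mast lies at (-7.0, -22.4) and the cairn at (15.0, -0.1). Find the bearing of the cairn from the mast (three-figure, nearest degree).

045°

Δeast = 15.0 − -7.0 = 22.00; Δnorth = -0.1 − -22.4 = 22.30.
Bearing = atan2(Δeast, Δnorth) mod 360° = 44.61° ≈ 045°.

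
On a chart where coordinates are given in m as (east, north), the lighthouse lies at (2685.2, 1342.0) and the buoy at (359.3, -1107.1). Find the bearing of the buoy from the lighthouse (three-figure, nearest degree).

Δeast = 359.3 − 2685.2 = -2325.90; Δnorth = -1107.1 − 1342.0 = -2449.10.
Bearing = atan2(Δeast, Δnorth) mod 360° = 223.52° ≈ 224°.

224°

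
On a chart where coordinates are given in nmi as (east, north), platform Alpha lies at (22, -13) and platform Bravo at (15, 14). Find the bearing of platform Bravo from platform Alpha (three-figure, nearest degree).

345°

Δeast = 15 − 22 = -7.00; Δnorth = 14 − -13 = 27.00.
Bearing = atan2(Δeast, Δnorth) mod 360° = 345.47° ≈ 345°.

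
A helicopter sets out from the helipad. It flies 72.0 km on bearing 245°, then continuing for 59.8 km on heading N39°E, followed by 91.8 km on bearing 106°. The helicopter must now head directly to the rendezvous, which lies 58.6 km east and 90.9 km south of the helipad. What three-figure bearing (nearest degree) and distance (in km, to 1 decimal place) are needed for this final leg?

Leg 1 (245°, 72.0 km): east 72.0 sin 245° = -65.25, north 72.0 cos 245° = -30.43
Leg 2 (N39°E, 59.8 km): east 59.8 sin 39° = 37.63, north 59.8 cos 39° = 46.47
Leg 3 (106°, 91.8 km): east 91.8 sin 106° = 88.24, north 91.8 cos 106° = -25.30
Current position: (60.62, -9.26). Target: (58.6, -90.9). Remaining: Δeast = -2.02, Δnorth = -81.64.
Bearing = atan2(-2.02, -81.64) mod 360° = 181.42°; distance = √((-2.02)² + (-81.64)²) = 81.666 km.

181°, 81.7 km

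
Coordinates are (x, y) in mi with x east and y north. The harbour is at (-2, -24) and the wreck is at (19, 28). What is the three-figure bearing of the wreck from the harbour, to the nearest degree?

022°

Δeast = 19 − -2 = 21.00; Δnorth = 28 − -24 = 52.00.
Bearing = atan2(Δeast, Δnorth) mod 360° = 21.99° ≈ 022°.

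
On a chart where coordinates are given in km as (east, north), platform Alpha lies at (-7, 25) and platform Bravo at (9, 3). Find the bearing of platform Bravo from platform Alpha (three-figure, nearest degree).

144°

Δeast = 9 − -7 = 16.00; Δnorth = 3 − 25 = -22.00.
Bearing = atan2(Δeast, Δnorth) mod 360° = 143.97° ≈ 144°.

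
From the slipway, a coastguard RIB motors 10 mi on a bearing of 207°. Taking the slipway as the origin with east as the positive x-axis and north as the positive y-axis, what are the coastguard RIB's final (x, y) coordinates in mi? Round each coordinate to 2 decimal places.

(-4.54, -8.91)

Leg 1 (207°, 10 mi): east 10 sin 207° = -4.54, north 10 cos 207° = -8.91
Summing: -4.54 mi east, -8.91 mi north → (-4.54, -8.91).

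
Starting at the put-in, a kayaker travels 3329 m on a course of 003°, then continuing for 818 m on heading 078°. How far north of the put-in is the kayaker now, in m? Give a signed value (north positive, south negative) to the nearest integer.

Leg 1 (003°, 3329 m): east 3329 sin 3° = 174.23, north 3329 cos 3° = 3324.44
Leg 2 (078°, 818 m): east 818 sin 78° = 800.12, north 818 cos 78° = 170.07
Net north component: 3494.51 m.

3495 m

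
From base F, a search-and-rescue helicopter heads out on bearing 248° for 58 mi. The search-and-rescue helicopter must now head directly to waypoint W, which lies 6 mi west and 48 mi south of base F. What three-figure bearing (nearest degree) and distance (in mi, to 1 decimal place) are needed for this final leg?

119°, 54.5 mi

Leg 1 (248°, 58 mi): east 58 sin 248° = -53.78, north 58 cos 248° = -21.73
Current position: (-53.78, -21.73). Target: (-6, -48). Remaining: Δeast = 47.78, Δnorth = -26.27.
Bearing = atan2(47.78, -26.27) mod 360° = 118.81°; distance = √((47.78)² + (-26.27)²) = 54.524 mi.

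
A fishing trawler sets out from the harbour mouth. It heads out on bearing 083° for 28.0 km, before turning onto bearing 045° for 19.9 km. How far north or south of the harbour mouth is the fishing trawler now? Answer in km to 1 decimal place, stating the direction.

Leg 1 (083°, 28.0 km): east 28.0 sin 83° = 27.79, north 28.0 cos 83° = 3.41
Leg 2 (045°, 19.9 km): east 19.9 sin 45° = 14.07, north 19.9 cos 45° = 14.07
Net north component: 17.48 km.

17.5 km north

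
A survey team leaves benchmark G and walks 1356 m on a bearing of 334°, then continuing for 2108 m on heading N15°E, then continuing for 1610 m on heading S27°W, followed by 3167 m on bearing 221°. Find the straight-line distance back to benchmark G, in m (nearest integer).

Leg 1 (334°, 1356 m): east 1356 sin 334° = -594.43, north 1356 cos 334° = 1218.76
Leg 2 (N15°E, 2108 m): east 2108 sin 15° = 545.59, north 2108 cos 15° = 2036.17
Leg 3 (S27°W, 1610 m): east 1610 sin 207° = -730.92, north 1610 cos 207° = -1434.52
Leg 4 (221°, 3167 m): east 3167 sin 221° = -2077.74, north 3167 cos 221° = -2390.17
Net: -2857.50 east, -569.75 north. Distance = √((-2857.50)² + (-569.75)²) = 2913.751 m.

2914 m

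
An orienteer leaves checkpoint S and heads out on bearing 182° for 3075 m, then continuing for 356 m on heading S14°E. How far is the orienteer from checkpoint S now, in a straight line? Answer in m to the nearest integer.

3419 m

Leg 1 (182°, 3075 m): east 3075 sin 182° = -107.32, north 3075 cos 182° = -3073.13
Leg 2 (S14°E, 356 m): east 356 sin 166° = 86.12, north 356 cos 166° = -345.43
Net: -21.19 east, -3418.55 north. Distance = √((-21.19)² + (-3418.55)²) = 3418.618 m.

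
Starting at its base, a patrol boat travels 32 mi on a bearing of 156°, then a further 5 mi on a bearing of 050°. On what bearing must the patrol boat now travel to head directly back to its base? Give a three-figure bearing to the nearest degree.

Leg 1 (156°, 32 mi): east 32 sin 156° = 13.02, north 32 cos 156° = -29.23
Leg 2 (050°, 5 mi): east 5 sin 50° = 3.83, north 5 cos 50° = 3.21
Net displacement: 16.85 east, -26.02 north. Direction back to start is (-16.85, 26.02): bearing = atan2(-16.85, 26.02) mod 360° = 327.08° ≈ 327°.

327°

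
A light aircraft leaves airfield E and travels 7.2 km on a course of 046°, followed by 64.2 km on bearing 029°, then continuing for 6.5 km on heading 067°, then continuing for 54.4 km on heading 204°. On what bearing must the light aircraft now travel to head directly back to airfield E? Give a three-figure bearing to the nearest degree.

235°

Leg 1 (046°, 7.2 km): east 7.2 sin 46° = 5.18, north 7.2 cos 46° = 5.00
Leg 2 (029°, 64.2 km): east 64.2 sin 29° = 31.12, north 64.2 cos 29° = 56.15
Leg 3 (067°, 6.5 km): east 6.5 sin 67° = 5.98, north 6.5 cos 67° = 2.54
Leg 4 (204°, 54.4 km): east 54.4 sin 204° = -22.13, north 54.4 cos 204° = -49.70
Net displacement: 20.16 east, 14.00 north. Direction back to start is (-20.16, -14.00): bearing = atan2(-20.16, -14.00) mod 360° = 235.23° ≈ 235°.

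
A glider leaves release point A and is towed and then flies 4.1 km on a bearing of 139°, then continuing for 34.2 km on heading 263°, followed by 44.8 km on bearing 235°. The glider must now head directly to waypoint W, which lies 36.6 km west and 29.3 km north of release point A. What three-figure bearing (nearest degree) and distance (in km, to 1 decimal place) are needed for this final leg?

Leg 1 (139°, 4.1 km): east 4.1 sin 139° = 2.69, north 4.1 cos 139° = -3.09
Leg 2 (263°, 34.2 km): east 34.2 sin 263° = -33.95, north 34.2 cos 263° = -4.17
Leg 3 (235°, 44.8 km): east 44.8 sin 235° = -36.70, north 44.8 cos 235° = -25.70
Current position: (-67.95, -32.96). Target: (-36.6, 29.3). Remaining: Δeast = 31.35, Δnorth = 62.26.
Bearing = atan2(31.35, 62.26) mod 360° = 26.73°; distance = √((31.35)² + (62.26)²) = 69.708 km.

027°, 69.7 km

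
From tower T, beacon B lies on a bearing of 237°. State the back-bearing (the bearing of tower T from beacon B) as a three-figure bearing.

Back-bearing = 237° − 180° = 057°.

057°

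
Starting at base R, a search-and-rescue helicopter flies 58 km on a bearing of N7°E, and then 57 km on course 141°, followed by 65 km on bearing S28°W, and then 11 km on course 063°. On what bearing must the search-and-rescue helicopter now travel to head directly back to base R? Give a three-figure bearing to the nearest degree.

Leg 1 (N7°E, 58 km): east 58 sin 7° = 7.07, north 58 cos 7° = 57.57
Leg 2 (141°, 57 km): east 57 sin 141° = 35.87, north 57 cos 141° = -44.30
Leg 3 (S28°W, 65 km): east 65 sin 208° = -30.52, north 65 cos 208° = -57.39
Leg 4 (063°, 11 km): east 11 sin 63° = 9.80, north 11 cos 63° = 4.99
Net displacement: 22.23 east, -39.13 north. Direction back to start is (-22.23, 39.13): bearing = atan2(-22.23, 39.13) mod 360° = 330.40° ≈ 330°.

330°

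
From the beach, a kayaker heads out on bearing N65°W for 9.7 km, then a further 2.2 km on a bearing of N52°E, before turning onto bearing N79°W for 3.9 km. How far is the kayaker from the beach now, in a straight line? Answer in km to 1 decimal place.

12.5 km

Leg 1 (N65°W, 9.7 km): east 9.7 sin 295° = -8.79, north 9.7 cos 295° = 4.10
Leg 2 (N52°E, 2.2 km): east 2.2 sin 52° = 1.73, north 2.2 cos 52° = 1.35
Leg 3 (N79°W, 3.9 km): east 3.9 sin 281° = -3.83, north 3.9 cos 281° = 0.74
Net: -10.89 east, 6.20 north. Distance = √((-10.89)² + (6.20)²) = 12.527 km.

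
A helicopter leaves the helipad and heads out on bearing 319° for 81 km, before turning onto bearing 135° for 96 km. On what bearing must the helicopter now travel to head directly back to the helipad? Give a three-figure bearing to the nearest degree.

Leg 1 (319°, 81 km): east 81 sin 319° = -53.14, north 81 cos 319° = 61.13
Leg 2 (135°, 96 km): east 96 sin 135° = 67.88, north 96 cos 135° = -67.88
Net displacement: 14.74 east, -6.75 north. Direction back to start is (-14.74, 6.75): bearing = atan2(-14.74, 6.75) mod 360° = 294.61° ≈ 295°.

295°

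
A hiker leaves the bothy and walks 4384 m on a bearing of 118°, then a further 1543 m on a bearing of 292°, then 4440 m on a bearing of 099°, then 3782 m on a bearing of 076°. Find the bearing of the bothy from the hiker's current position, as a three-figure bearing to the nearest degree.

277°

Leg 1 (118°, 4384 m): east 4384 sin 118° = 3870.84, north 4384 cos 118° = -2058.16
Leg 2 (292°, 1543 m): east 1543 sin 292° = -1430.64, north 1543 cos 292° = 578.02
Leg 3 (099°, 4440 m): east 4440 sin 99° = 4385.34, north 4440 cos 99° = -694.57
Leg 4 (076°, 3782 m): east 3782 sin 76° = 3669.66, north 3782 cos 76° = 914.95
Net displacement: 10495.19 east, -1259.77 north. Direction back to start is (-10495.19, 1259.77): bearing = atan2(-10495.19, 1259.77) mod 360° = 276.84° ≈ 277°.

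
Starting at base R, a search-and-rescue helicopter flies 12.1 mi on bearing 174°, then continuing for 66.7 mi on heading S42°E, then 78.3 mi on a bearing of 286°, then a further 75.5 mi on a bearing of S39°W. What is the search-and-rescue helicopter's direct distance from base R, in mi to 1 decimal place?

125.1 mi

Leg 1 (174°, 12.1 mi): east 12.1 sin 174° = 1.26, north 12.1 cos 174° = -12.03
Leg 2 (S42°E, 66.7 mi): east 66.7 sin 138° = 44.63, north 66.7 cos 138° = -49.57
Leg 3 (286°, 78.3 mi): east 78.3 sin 286° = -75.27, north 78.3 cos 286° = 21.58
Leg 4 (S39°W, 75.5 mi): east 75.5 sin 219° = -47.51, north 75.5 cos 219° = -58.67
Net: -76.88 east, -98.69 north. Distance = √((-76.88)² + (-98.69)²) = 125.107 mi.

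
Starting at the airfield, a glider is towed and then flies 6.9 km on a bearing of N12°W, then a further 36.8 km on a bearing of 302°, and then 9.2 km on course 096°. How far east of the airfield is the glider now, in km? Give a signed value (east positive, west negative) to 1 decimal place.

Leg 1 (N12°W, 6.9 km): east 6.9 sin 348° = -1.43, north 6.9 cos 348° = 6.75
Leg 2 (302°, 36.8 km): east 36.8 sin 302° = -31.21, north 36.8 cos 302° = 19.50
Leg 3 (096°, 9.2 km): east 9.2 sin 96° = 9.15, north 9.2 cos 96° = -0.96
Net east component: -23.49 km.

-23.5 km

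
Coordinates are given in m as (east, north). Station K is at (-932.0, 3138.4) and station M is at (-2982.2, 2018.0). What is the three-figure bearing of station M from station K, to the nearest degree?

Δeast = -2982.2 − -932.0 = -2050.20; Δnorth = 2018.0 − 3138.4 = -1120.40.
Bearing = atan2(Δeast, Δnorth) mod 360° = 241.34° ≈ 241°.

241°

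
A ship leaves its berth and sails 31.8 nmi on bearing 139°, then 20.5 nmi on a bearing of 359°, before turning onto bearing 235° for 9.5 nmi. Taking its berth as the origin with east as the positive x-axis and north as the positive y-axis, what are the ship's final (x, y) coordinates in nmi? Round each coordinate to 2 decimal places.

Leg 1 (139°, 31.8 nmi): east 31.8 sin 139° = 20.86, north 31.8 cos 139° = -24.00
Leg 2 (359°, 20.5 nmi): east 20.5 sin 359° = -0.36, north 20.5 cos 359° = 20.50
Leg 3 (235°, 9.5 nmi): east 9.5 sin 235° = -7.78, north 9.5 cos 235° = -5.45
Summing: 12.72 nmi east, -8.95 nmi north → (12.72, -8.95).

(12.72, -8.95)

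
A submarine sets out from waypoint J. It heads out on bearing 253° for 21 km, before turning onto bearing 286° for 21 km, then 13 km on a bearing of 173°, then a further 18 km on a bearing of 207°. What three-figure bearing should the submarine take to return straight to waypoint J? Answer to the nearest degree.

058°

Leg 1 (253°, 21 km): east 21 sin 253° = -20.08, north 21 cos 253° = -6.14
Leg 2 (286°, 21 km): east 21 sin 286° = -20.19, north 21 cos 286° = 5.79
Leg 3 (173°, 13 km): east 13 sin 173° = 1.58, north 13 cos 173° = -12.90
Leg 4 (207°, 18 km): east 18 sin 207° = -8.17, north 18 cos 207° = -16.04
Net displacement: -46.86 east, -29.29 north. Direction back to start is (46.86, 29.29): bearing = atan2(46.86, 29.29) mod 360° = 57.99° ≈ 058°.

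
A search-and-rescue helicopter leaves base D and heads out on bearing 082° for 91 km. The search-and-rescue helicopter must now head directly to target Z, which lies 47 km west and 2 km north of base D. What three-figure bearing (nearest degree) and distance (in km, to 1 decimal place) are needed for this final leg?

Leg 1 (082°, 91 km): east 91 sin 82° = 90.11, north 91 cos 82° = 12.66
Current position: (90.11, 12.66). Target: (-47, 2). Remaining: Δeast = -137.11, Δnorth = -10.66.
Bearing = atan2(-137.11, -10.66) mod 360° = 265.55°; distance = √((-137.11)² + (-10.66)²) = 137.529 km.

266°, 137.5 km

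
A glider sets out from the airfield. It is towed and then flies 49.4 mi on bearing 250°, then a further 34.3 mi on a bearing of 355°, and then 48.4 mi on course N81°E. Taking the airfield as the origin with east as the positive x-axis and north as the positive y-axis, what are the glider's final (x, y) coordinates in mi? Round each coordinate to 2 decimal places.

(-1.61, 24.85)

Leg 1 (250°, 49.4 mi): east 49.4 sin 250° = -46.42, north 49.4 cos 250° = -16.90
Leg 2 (355°, 34.3 mi): east 34.3 sin 355° = -2.99, north 34.3 cos 355° = 34.17
Leg 3 (N81°E, 48.4 mi): east 48.4 sin 81° = 47.80, north 48.4 cos 81° = 7.57
Summing: -1.61 mi east, 24.85 mi north → (-1.61, 24.85).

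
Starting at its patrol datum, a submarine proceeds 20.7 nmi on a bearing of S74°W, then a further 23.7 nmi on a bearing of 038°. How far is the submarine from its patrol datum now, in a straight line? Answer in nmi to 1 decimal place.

Leg 1 (S74°W, 20.7 nmi): east 20.7 sin 254° = -19.90, north 20.7 cos 254° = -5.71
Leg 2 (038°, 23.7 nmi): east 23.7 sin 38° = 14.59, north 23.7 cos 38° = 18.68
Net: -5.31 east, 12.97 north. Distance = √((-5.31)² + (12.97)²) = 14.014 nmi.

14.0 nmi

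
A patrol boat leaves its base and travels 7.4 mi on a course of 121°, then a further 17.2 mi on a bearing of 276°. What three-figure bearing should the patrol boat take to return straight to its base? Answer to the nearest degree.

079°

Leg 1 (121°, 7.4 mi): east 7.4 sin 121° = 6.34, north 7.4 cos 121° = -3.81
Leg 2 (276°, 17.2 mi): east 17.2 sin 276° = -17.11, north 17.2 cos 276° = 1.80
Net displacement: -10.76 east, -2.01 north. Direction back to start is (10.76, 2.01): bearing = atan2(10.76, 2.01) mod 360° = 79.40° ≈ 079°.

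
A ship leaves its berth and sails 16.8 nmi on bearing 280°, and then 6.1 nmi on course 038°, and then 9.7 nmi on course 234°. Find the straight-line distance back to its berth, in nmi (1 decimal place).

Leg 1 (280°, 16.8 nmi): east 16.8 sin 280° = -16.54, north 16.8 cos 280° = 2.92
Leg 2 (038°, 6.1 nmi): east 6.1 sin 38° = 3.76, north 6.1 cos 38° = 4.81
Leg 3 (234°, 9.7 nmi): east 9.7 sin 234° = -7.85, north 9.7 cos 234° = -5.70
Net: -20.64 east, 2.02 north. Distance = √((-20.64)² + (2.02)²) = 20.736 nmi.

20.7 nmi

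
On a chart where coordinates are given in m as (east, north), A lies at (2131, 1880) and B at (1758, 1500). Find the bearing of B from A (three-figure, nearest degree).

224°

Δeast = 1758 − 2131 = -373.00; Δnorth = 1500 − 1880 = -380.00.
Bearing = atan2(Δeast, Δnorth) mod 360° = 224.47° ≈ 224°.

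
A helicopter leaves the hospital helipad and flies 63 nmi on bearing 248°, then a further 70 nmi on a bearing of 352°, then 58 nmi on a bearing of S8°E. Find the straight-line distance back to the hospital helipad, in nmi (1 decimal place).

Leg 1 (248°, 63 nmi): east 63 sin 248° = -58.41, north 63 cos 248° = -23.60
Leg 2 (352°, 70 nmi): east 70 sin 352° = -9.74, north 70 cos 352° = 69.32
Leg 3 (S8°E, 58 nmi): east 58 sin 172° = 8.07, north 58 cos 172° = -57.44
Net: -60.08 east, -11.72 north. Distance = √((-60.08)² + (-11.72)²) = 61.214 nmi.

61.2 nmi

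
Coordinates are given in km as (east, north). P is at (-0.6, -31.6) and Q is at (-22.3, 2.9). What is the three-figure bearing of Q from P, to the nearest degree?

328°

Δeast = -22.3 − -0.6 = -21.70; Δnorth = 2.9 − -31.6 = 34.50.
Bearing = atan2(Δeast, Δnorth) mod 360° = 327.83° ≈ 328°.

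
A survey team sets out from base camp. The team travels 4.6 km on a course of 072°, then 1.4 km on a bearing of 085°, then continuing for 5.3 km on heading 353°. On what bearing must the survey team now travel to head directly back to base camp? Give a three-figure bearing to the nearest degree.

Leg 1 (072°, 4.6 km): east 4.6 sin 72° = 4.37, north 4.6 cos 72° = 1.42
Leg 2 (085°, 1.4 km): east 1.4 sin 85° = 1.39, north 1.4 cos 85° = 0.12
Leg 3 (353°, 5.3 km): east 5.3 sin 353° = -0.65, north 5.3 cos 353° = 5.26
Net displacement: 5.12 east, 6.80 north. Direction back to start is (-5.12, -6.80): bearing = atan2(-5.12, -6.80) mod 360° = 216.98° ≈ 217°.

217°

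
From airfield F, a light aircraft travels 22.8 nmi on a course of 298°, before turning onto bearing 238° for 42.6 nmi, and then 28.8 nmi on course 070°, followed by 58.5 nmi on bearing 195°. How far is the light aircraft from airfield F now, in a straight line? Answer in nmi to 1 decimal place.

73.4 nmi

Leg 1 (298°, 22.8 nmi): east 22.8 sin 298° = -20.13, north 22.8 cos 298° = 10.70
Leg 2 (238°, 42.6 nmi): east 42.6 sin 238° = -36.13, north 42.6 cos 238° = -22.57
Leg 3 (070°, 28.8 nmi): east 28.8 sin 70° = 27.06, north 28.8 cos 70° = 9.85
Leg 4 (195°, 58.5 nmi): east 58.5 sin 195° = -15.14, north 58.5 cos 195° = -56.51
Net: -44.34 east, -58.53 north. Distance = √((-44.34)² + (-58.53)²) = 73.424 nmi.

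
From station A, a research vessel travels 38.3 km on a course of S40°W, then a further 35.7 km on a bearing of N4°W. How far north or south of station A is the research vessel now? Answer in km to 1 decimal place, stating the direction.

Leg 1 (S40°W, 38.3 km): east 38.3 sin 220° = -24.62, north 38.3 cos 220° = -29.34
Leg 2 (N4°W, 35.7 km): east 35.7 sin 356° = -2.49, north 35.7 cos 356° = 35.61
Net north component: 6.27 km.

6.3 km north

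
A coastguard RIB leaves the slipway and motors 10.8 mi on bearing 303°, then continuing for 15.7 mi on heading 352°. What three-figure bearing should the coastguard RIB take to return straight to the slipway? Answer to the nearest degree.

Leg 1 (303°, 10.8 mi): east 10.8 sin 303° = -9.06, north 10.8 cos 303° = 5.88
Leg 2 (352°, 15.7 mi): east 15.7 sin 352° = -2.19, north 15.7 cos 352° = 15.55
Net displacement: -11.24 east, 21.43 north. Direction back to start is (11.24, -21.43): bearing = atan2(11.24, -21.43) mod 360° = 152.32° ≈ 152°.

152°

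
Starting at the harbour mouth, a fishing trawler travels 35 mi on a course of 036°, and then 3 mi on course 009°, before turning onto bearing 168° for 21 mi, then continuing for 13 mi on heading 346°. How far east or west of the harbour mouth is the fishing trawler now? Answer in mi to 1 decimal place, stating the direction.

Leg 1 (036°, 35 mi): east 35 sin 36° = 20.57, north 35 cos 36° = 28.32
Leg 2 (009°, 3 mi): east 3 sin 9° = 0.47, north 3 cos 9° = 2.96
Leg 3 (168°, 21 mi): east 21 sin 168° = 4.37, north 21 cos 168° = -20.54
Leg 4 (346°, 13 mi): east 13 sin 346° = -3.14, north 13 cos 346° = 12.61
Net east component: 22.26 mi.

22.3 mi east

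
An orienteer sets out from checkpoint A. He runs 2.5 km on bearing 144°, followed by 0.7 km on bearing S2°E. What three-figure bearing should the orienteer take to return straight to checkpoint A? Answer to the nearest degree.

Leg 1 (144°, 2.5 km): east 2.5 sin 144° = 1.47, north 2.5 cos 144° = -2.02
Leg 2 (S2°E, 0.7 km): east 0.7 sin 178° = 0.02, north 0.7 cos 178° = -0.70
Net displacement: 1.49 east, -2.72 north. Direction back to start is (-1.49, 2.72): bearing = atan2(-1.49, 2.72) mod 360° = 331.24° ≈ 331°.

331°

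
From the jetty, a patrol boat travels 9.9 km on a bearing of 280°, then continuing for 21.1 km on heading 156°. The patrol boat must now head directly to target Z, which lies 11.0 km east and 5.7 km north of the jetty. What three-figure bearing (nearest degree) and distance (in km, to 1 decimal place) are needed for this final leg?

028°, 26.2 km

Leg 1 (280°, 9.9 km): east 9.9 sin 280° = -9.75, north 9.9 cos 280° = 1.72
Leg 2 (156°, 21.1 km): east 21.1 sin 156° = 8.58, north 21.1 cos 156° = -19.28
Current position: (-1.17, -17.56). Target: (11.0, 5.7). Remaining: Δeast = 12.17, Δnorth = 23.26.
Bearing = atan2(12.17, 23.26) mod 360° = 27.62°; distance = √((12.17)² + (23.26)²) = 26.247 km.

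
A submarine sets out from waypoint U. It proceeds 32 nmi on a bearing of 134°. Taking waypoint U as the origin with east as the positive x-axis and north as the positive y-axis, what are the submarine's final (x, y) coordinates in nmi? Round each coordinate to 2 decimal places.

(23.02, -22.23)

Leg 1 (134°, 32 nmi): east 32 sin 134° = 23.02, north 32 cos 134° = -22.23
Summing: 23.02 nmi east, -22.23 nmi north → (23.02, -22.23).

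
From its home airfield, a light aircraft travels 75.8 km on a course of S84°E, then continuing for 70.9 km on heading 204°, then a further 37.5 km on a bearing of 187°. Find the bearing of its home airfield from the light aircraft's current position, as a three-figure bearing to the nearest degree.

339°

Leg 1 (S84°E, 75.8 km): east 75.8 sin 96° = 75.38, north 75.8 cos 96° = -7.92
Leg 2 (204°, 70.9 km): east 70.9 sin 204° = -28.84, north 70.9 cos 204° = -64.77
Leg 3 (187°, 37.5 km): east 37.5 sin 187° = -4.57, north 37.5 cos 187° = -37.22
Net displacement: 41.98 east, -109.91 north. Direction back to start is (-41.98, 109.91): bearing = atan2(-41.98, 109.91) mod 360° = 339.10° ≈ 339°.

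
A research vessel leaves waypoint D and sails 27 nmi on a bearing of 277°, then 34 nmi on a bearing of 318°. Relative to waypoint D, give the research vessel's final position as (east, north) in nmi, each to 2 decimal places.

(-49.55, 28.56)

Leg 1 (277°, 27 nmi): east 27 sin 277° = -26.80, north 27 cos 277° = 3.29
Leg 2 (318°, 34 nmi): east 34 sin 318° = -22.75, north 34 cos 318° = 25.27
Summing: -49.55 nmi east, 28.56 nmi north → (-49.55, 28.56).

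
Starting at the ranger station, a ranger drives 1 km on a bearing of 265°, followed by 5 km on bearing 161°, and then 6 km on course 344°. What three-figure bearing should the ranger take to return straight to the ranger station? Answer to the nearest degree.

133°

Leg 1 (265°, 1 km): east 1 sin 265° = -1.00, north 1 cos 265° = -0.09
Leg 2 (161°, 5 km): east 5 sin 161° = 1.63, north 5 cos 161° = -4.73
Leg 3 (344°, 6 km): east 6 sin 344° = -1.65, north 6 cos 344° = 5.77
Net displacement: -1.02 east, 0.95 north. Direction back to start is (1.02, -0.95): bearing = atan2(1.02, -0.95) mod 360° = 132.99° ≈ 133°.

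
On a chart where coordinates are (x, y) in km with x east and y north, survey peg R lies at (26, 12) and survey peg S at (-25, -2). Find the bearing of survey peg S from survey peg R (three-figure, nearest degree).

255°

Δeast = -25 − 26 = -51.00; Δnorth = -2 − 12 = -14.00.
Bearing = atan2(Δeast, Δnorth) mod 360° = 254.65° ≈ 255°.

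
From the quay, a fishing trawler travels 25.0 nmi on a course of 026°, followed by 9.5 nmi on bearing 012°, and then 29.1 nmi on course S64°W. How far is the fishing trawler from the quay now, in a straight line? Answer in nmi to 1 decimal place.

23.2 nmi

Leg 1 (026°, 25.0 nmi): east 25.0 sin 26° = 10.96, north 25.0 cos 26° = 22.47
Leg 2 (012°, 9.5 nmi): east 9.5 sin 12° = 1.98, north 9.5 cos 12° = 9.29
Leg 3 (S64°W, 29.1 nmi): east 29.1 sin 244° = -26.15, north 29.1 cos 244° = -12.76
Net: -13.22 east, 19.01 north. Distance = √((-13.22)² + (19.01)²) = 23.152 nmi.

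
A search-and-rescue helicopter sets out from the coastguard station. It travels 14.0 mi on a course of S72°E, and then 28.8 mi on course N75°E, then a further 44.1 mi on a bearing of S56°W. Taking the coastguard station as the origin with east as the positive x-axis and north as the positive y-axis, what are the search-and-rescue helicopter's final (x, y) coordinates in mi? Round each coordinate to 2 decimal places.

(4.57, -21.53)

Leg 1 (S72°E, 14.0 mi): east 14.0 sin 108° = 13.31, north 14.0 cos 108° = -4.33
Leg 2 (N75°E, 28.8 mi): east 28.8 sin 75° = 27.82, north 28.8 cos 75° = 7.45
Leg 3 (S56°W, 44.1 mi): east 44.1 sin 236° = -36.56, north 44.1 cos 236° = -24.66
Summing: 4.57 mi east, -21.53 mi north → (4.57, -21.53).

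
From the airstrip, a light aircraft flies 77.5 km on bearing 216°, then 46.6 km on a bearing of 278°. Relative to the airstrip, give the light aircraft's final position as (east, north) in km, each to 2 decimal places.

(-91.70, -56.21)

Leg 1 (216°, 77.5 km): east 77.5 sin 216° = -45.55, north 77.5 cos 216° = -62.70
Leg 2 (278°, 46.6 km): east 46.6 sin 278° = -46.15, north 46.6 cos 278° = 6.49
Summing: -91.70 km east, -56.21 km north → (-91.70, -56.21).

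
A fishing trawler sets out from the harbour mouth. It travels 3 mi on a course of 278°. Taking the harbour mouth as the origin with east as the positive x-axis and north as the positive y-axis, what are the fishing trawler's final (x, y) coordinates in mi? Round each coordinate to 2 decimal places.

(-2.97, 0.42)

Leg 1 (278°, 3 mi): east 3 sin 278° = -2.97, north 3 cos 278° = 0.42
Summing: -2.97 mi east, 0.42 mi north → (-2.97, 0.42).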